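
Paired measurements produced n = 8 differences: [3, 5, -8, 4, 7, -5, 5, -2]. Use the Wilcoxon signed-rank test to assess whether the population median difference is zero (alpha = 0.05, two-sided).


Step 1: Drop any zero differences (none here) and take |d_i|.
|d| = [3, 5, 8, 4, 7, 5, 5, 2]
Step 2: Midrank |d_i| (ties get averaged ranks).
ranks: |3|->2, |5|->5, |8|->8, |4|->3, |7|->7, |5|->5, |5|->5, |2|->1
Step 3: Attach original signs; sum ranks with positive sign and with negative sign.
W+ = 2 + 5 + 3 + 7 + 5 = 22
W- = 8 + 5 + 1 = 14
(Check: W+ + W- = 36 should equal n(n+1)/2 = 36.)
Step 4: Test statistic W = min(W+, W-) = 14.
Step 5: Ties in |d|, so use the tie-corrected normal approximation.
        E[W] = n(n+1)/4 = 8*9/4 = 18.
        Tie groups: |d|=5 (t=3); sum(t^3 - t) = 24.
        Var[W] = n(n+1)(2n+1)/24 - sum(t^3-t)/48 = 1224/24 - 24/48 = 50.5.
        z = (W - E[W]) / sqrt(Var[W]) = (14 - 18) / 7.1063 = -0.5629.
        Two-sided p = 2*Phi(z) = 0.573518.
Step 6: alpha = 0.05. fail to reject H0.

W+ = 22, W- = 14, W = min = 14, p = 0.573518, fail to reject H0.


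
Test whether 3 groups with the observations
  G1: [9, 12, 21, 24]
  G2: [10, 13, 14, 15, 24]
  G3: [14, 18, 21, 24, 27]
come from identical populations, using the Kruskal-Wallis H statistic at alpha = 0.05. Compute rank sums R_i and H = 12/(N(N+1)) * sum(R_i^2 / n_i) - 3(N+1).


Step 1: Combine all N = 14 observations and assign midranks.
sorted (value, group, rank): (9,G1,1), (10,G2,2), (12,G1,3), (13,G2,4), (14,G2,5.5), (14,G3,5.5), (15,G2,7), (18,G3,8), (21,G1,9.5), (21,G3,9.5), (24,G1,12), (24,G2,12), (24,G3,12), (27,G3,14)
Step 2: Sum ranks within each group.
R_1 = 25.5 (n_1 = 4)
R_2 = 30.5 (n_2 = 5)
R_3 = 49 (n_3 = 5)
Step 3: H = 12/(N(N+1)) * sum(R_i^2/n_i) - 3(N+1)
     = 12/(14*15) * (25.5^2/4 + 30.5^2/5 + 49^2/5) - 3*15
     = 0.057143 * 828.812 - 45
     = 2.360714.
Step 4: Ties present; correction factor C = 1 - 36/(14^3 - 14) = 0.986813. Corrected H = 2.360714 / 0.986813 = 2.392261.
Step 5: Under H0, H ~ chi^2(2); p-value = 0.302362.
Step 6: alpha = 0.05. fail to reject H0.

H = 2.3923, df = 2, p = 0.302362, fail to reject H0.


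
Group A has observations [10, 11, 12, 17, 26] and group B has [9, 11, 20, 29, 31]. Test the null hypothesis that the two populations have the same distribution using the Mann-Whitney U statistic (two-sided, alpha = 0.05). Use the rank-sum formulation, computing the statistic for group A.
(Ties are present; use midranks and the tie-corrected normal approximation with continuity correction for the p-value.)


Step 1: Combine and sort all 10 observations; assign midranks.
sorted (value, group): (9,Y), (10,X), (11,X), (11,Y), (12,X), (17,X), (20,Y), (26,X), (29,Y), (31,Y)
ranks: 9->1, 10->2, 11->3.5, 11->3.5, 12->5, 17->6, 20->7, 26->8, 29->9, 31->10
Step 2: Rank sum for X: R1 = 2 + 3.5 + 5 + 6 + 8 = 24.5.
Step 3: U_X = R1 - n1(n1+1)/2 = 24.5 - 5*6/2 = 24.5 - 15 = 9.5.
       U_Y = n1*n2 - U_X = 25 - 9.5 = 15.5.
Step 4: Ties are present, so use the tie-corrected normal approximation (with continuity correction) for the p-value.
Step 5: p-value = 0.600402; compare to alpha = 0.05. fail to reject H0.

U_X = 9.5, p = 0.600402, fail to reject H0 at alpha = 0.05.


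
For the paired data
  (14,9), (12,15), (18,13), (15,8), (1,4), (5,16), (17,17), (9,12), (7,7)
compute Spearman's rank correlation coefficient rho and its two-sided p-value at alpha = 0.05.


Step 1: Rank x and y separately (midranks; no ties here).
rank(x): 14->6, 12->5, 18->9, 15->7, 1->1, 5->2, 17->8, 9->4, 7->3
rank(y): 9->4, 15->7, 13->6, 8->3, 4->1, 16->8, 17->9, 12->5, 7->2
Step 2: d_i = R_x(i) - R_y(i); compute d_i^2.
  (6-4)^2=4, (5-7)^2=4, (9-6)^2=9, (7-3)^2=16, (1-1)^2=0, (2-8)^2=36, (8-9)^2=1, (4-5)^2=1, (3-2)^2=1
sum(d^2) = 72.
Step 3: rho = 1 - 6*72 / (9*(9^2 - 1)) = 1 - 432/720 = 0.400000.
Step 4: Under H0, t = rho * sqrt((n-2)/(1-rho^2)) = 1.1547 ~ t(7).
Step 5: Two-sided p-value from the t-distribution with 7 df = 0.286105.
Step 6: alpha = 0.05. fail to reject H0.

rho = 0.4000, p = 0.286105, fail to reject H0 at alpha = 0.05.


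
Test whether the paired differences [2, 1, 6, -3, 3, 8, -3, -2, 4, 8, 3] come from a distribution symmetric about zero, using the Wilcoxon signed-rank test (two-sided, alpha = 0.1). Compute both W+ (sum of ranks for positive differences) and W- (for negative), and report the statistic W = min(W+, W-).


Step 1: Drop any zero differences (none here) and take |d_i|.
|d| = [2, 1, 6, 3, 3, 8, 3, 2, 4, 8, 3]
Step 2: Midrank |d_i| (ties get averaged ranks).
ranks: |2|->2.5, |1|->1, |6|->9, |3|->5.5, |3|->5.5, |8|->10.5, |3|->5.5, |2|->2.5, |4|->8, |8|->10.5, |3|->5.5
Step 3: Attach original signs; sum ranks with positive sign and with negative sign.
W+ = 2.5 + 1 + 9 + 5.5 + 10.5 + 8 + 10.5 + 5.5 = 52.5
W- = 5.5 + 5.5 + 2.5 = 13.5
(Check: W+ + W- = 66 should equal n(n+1)/2 = 66.)
Step 4: Test statistic W = min(W+, W-) = 13.5.
Step 5: Ties in |d|, so use the tie-corrected normal approximation.
        E[W] = n(n+1)/4 = 11*12/4 = 33.
        Tie groups: |d|=2 (t=2), |d|=3 (t=4), |d|=8 (t=2); sum(t^3 - t) = 72.
        Var[W] = n(n+1)(2n+1)/24 - sum(t^3-t)/48 = 3036/24 - 72/48 = 125.
        z = (W - E[W]) / sqrt(Var[W]) = (13.5 - 33) / 11.1803 = -1.7441.
        Two-sided p = 2*Phi(z) = 0.081136.
Step 6: alpha = 0.1. reject H0.

W+ = 52.5, W- = 13.5, W = min = 13.5, p = 0.081136, reject H0.


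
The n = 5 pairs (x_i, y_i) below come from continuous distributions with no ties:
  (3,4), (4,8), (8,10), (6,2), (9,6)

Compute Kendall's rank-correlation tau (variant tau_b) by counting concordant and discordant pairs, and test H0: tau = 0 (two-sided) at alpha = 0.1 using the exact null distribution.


Step 1: Enumerate the 10 unordered pairs (i,j) with i<j and classify each by sign(x_j-x_i) * sign(y_j-y_i).
  (1,2):dx=+1,dy=+4->C; (1,3):dx=+5,dy=+6->C; (1,4):dx=+3,dy=-2->D; (1,5):dx=+6,dy=+2->C
  (2,3):dx=+4,dy=+2->C; (2,4):dx=+2,dy=-6->D; (2,5):dx=+5,dy=-2->D; (3,4):dx=-2,dy=-8->C
  (3,5):dx=+1,dy=-4->D; (4,5):dx=+3,dy=+4->C
Step 2: C = 6, D = 4, total pairs = 10.
Step 3: tau = (C - D)/(n(n-1)/2) = (6 - 4)/10 = 0.200000.
Step 4: Exact two-sided p-value (enumerate n! = 120 permutations of y under H0): p = 0.816667.
Step 5: alpha = 0.1. fail to reject H0.

tau_b = 0.2000 (C=6, D=4), p = 0.816667, fail to reject H0.


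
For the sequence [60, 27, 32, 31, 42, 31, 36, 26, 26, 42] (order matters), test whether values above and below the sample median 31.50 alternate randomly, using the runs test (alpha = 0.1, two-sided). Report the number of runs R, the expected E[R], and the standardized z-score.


Step 1: Compute median = 31.50; label A = above, B = below.
Labels in order: ABABABABBA  (n_A = 5, n_B = 5)
Step 2: Count runs R = 9.
Step 3: Under H0 (random ordering), E[R] = 2*n_A*n_B/(n_A+n_B) + 1 = 2*5*5/10 + 1 = 6.0000.
        Var[R] = 2*n_A*n_B*(2*n_A*n_B - n_A - n_B) / ((n_A+n_B)^2 * (n_A+n_B-1)) = 2000/900 = 2.2222.
        SD[R] = 1.4907.
Step 4: Continuity-corrected z = (R - 0.5 - E[R]) / SD[R] = (9 - 0.5 - 6.0000) / 1.4907 = 1.6771.
Step 5: Two-sided p-value via normal approximation = 2*(1 - Phi(|z|)) = 0.093533.
Step 6: alpha = 0.1. reject H0.

R = 9, z = 1.6771, p = 0.093533, reject H0.


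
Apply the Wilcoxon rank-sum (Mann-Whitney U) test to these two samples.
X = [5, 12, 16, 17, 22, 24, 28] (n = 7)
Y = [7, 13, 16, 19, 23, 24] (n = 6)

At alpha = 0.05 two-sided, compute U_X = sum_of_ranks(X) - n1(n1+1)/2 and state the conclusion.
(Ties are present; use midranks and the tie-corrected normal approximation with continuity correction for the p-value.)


Step 1: Combine and sort all 13 observations; assign midranks.
sorted (value, group): (5,X), (7,Y), (12,X), (13,Y), (16,X), (16,Y), (17,X), (19,Y), (22,X), (23,Y), (24,X), (24,Y), (28,X)
ranks: 5->1, 7->2, 12->3, 13->4, 16->5.5, 16->5.5, 17->7, 19->8, 22->9, 23->10, 24->11.5, 24->11.5, 28->13
Step 2: Rank sum for X: R1 = 1 + 3 + 5.5 + 7 + 9 + 11.5 + 13 = 50.
Step 3: U_X = R1 - n1(n1+1)/2 = 50 - 7*8/2 = 50 - 28 = 22.
       U_Y = n1*n2 - U_X = 42 - 22 = 20.
Step 4: Ties are present, so use the tie-corrected normal approximation (with continuity correction) for the p-value.
Step 5: p-value = 0.942900; compare to alpha = 0.05. fail to reject H0.

U_X = 22, p = 0.942900, fail to reject H0 at alpha = 0.05.


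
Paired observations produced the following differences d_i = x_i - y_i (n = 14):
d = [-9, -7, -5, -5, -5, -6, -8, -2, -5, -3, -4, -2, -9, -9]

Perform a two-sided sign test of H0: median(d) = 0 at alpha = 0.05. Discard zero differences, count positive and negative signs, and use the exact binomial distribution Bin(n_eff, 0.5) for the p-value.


Step 1: Discard zero differences. Original n = 14; n_eff = number of nonzero differences = 14.
Nonzero differences (with sign): -9, -7, -5, -5, -5, -6, -8, -2, -5, -3, -4, -2, -9, -9
Step 2: Count signs: positive = 0, negative = 14.
Step 3: Under H0: P(positive) = 0.5, so the number of positives S ~ Bin(14, 0.5).
Step 4: Two-sided exact p-value = sum of Bin(14,0.5) probabilities at or below the observed probability = 0.000122.
Step 5: alpha = 0.05. reject H0.

n_eff = 14, pos = 0, neg = 14, p = 0.000122, reject H0.


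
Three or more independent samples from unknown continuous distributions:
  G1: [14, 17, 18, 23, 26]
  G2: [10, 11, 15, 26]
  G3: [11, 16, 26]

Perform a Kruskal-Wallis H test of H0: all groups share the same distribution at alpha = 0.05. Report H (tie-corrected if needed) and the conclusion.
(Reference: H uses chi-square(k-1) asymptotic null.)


Step 1: Combine all N = 12 observations and assign midranks.
sorted (value, group, rank): (10,G2,1), (11,G2,2.5), (11,G3,2.5), (14,G1,4), (15,G2,5), (16,G3,6), (17,G1,7), (18,G1,8), (23,G1,9), (26,G1,11), (26,G2,11), (26,G3,11)
Step 2: Sum ranks within each group.
R_1 = 39 (n_1 = 5)
R_2 = 19.5 (n_2 = 4)
R_3 = 19.5 (n_3 = 3)
Step 3: H = 12/(N(N+1)) * sum(R_i^2/n_i) - 3(N+1)
     = 12/(12*13) * (39^2/5 + 19.5^2/4 + 19.5^2/3) - 3*13
     = 0.076923 * 526.013 - 39
     = 1.462500.
Step 4: Ties present; correction factor C = 1 - 30/(12^3 - 12) = 0.982517. Corrected H = 1.462500 / 0.982517 = 1.488523.
Step 5: Under H0, H ~ chi^2(2); p-value = 0.475085.
Step 6: alpha = 0.05. fail to reject H0.

H = 1.4885, df = 2, p = 0.475085, fail to reject H0.


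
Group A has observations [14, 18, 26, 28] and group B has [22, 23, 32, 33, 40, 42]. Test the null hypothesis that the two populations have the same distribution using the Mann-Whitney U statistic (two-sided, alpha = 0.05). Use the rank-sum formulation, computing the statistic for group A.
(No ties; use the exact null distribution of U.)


Step 1: Combine and sort all 10 observations; assign midranks.
sorted (value, group): (14,X), (18,X), (22,Y), (23,Y), (26,X), (28,X), (32,Y), (33,Y), (40,Y), (42,Y)
ranks: 14->1, 18->2, 22->3, 23->4, 26->5, 28->6, 32->7, 33->8, 40->9, 42->10
Step 2: Rank sum for X: R1 = 1 + 2 + 5 + 6 = 14.
Step 3: U_X = R1 - n1(n1+1)/2 = 14 - 4*5/2 = 14 - 10 = 4.
       U_Y = n1*n2 - U_X = 24 - 4 = 20.
Step 4: No ties, so the exact null distribution of U (based on enumerating the C(10,4) = 210 equally likely rank assignments) gives the two-sided p-value.
Step 5: p-value = 0.114286; compare to alpha = 0.05. fail to reject H0.

U_X = 4, p = 0.114286, fail to reject H0 at alpha = 0.05.


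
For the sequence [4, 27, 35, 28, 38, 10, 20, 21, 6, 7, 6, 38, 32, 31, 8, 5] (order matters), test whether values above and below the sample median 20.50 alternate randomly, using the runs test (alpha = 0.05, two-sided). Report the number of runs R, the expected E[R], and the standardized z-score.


Step 1: Compute median = 20.50; label A = above, B = below.
Labels in order: BAAAABBABBBAAABB  (n_A = 8, n_B = 8)
Step 2: Count runs R = 7.
Step 3: Under H0 (random ordering), E[R] = 2*n_A*n_B/(n_A+n_B) + 1 = 2*8*8/16 + 1 = 9.0000.
        Var[R] = 2*n_A*n_B*(2*n_A*n_B - n_A - n_B) / ((n_A+n_B)^2 * (n_A+n_B-1)) = 14336/3840 = 3.7333.
        SD[R] = 1.9322.
Step 4: Continuity-corrected z = (R + 0.5 - E[R]) / SD[R] = (7 + 0.5 - 9.0000) / 1.9322 = -0.7763.
Step 5: Two-sided p-value via normal approximation = 2*(1 - Phi(|z|)) = 0.437558.
Step 6: alpha = 0.05. fail to reject H0.

R = 7, z = -0.7763, p = 0.437558, fail to reject H0.


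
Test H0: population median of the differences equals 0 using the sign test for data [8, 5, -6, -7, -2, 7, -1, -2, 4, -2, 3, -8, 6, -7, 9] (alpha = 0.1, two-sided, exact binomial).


Step 1: Discard zero differences. Original n = 15; n_eff = number of nonzero differences = 15.
Nonzero differences (with sign): +8, +5, -6, -7, -2, +7, -1, -2, +4, -2, +3, -8, +6, -7, +9
Step 2: Count signs: positive = 7, negative = 8.
Step 3: Under H0: P(positive) = 0.5, so the number of positives S ~ Bin(15, 0.5).
Step 4: Two-sided exact p-value = sum of Bin(15,0.5) probabilities at or below the observed probability = 1.000000.
Step 5: alpha = 0.1. fail to reject H0.

n_eff = 15, pos = 7, neg = 8, p = 1.000000, fail to reject H0.


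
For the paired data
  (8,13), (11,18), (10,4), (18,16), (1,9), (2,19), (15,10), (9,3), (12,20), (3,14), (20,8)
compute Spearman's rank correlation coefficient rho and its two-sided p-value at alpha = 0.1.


Step 1: Rank x and y separately (midranks; no ties here).
rank(x): 8->4, 11->7, 10->6, 18->10, 1->1, 2->2, 15->9, 9->5, 12->8, 3->3, 20->11
rank(y): 13->6, 18->9, 4->2, 16->8, 9->4, 19->10, 10->5, 3->1, 20->11, 14->7, 8->3
Step 2: d_i = R_x(i) - R_y(i); compute d_i^2.
  (4-6)^2=4, (7-9)^2=4, (6-2)^2=16, (10-8)^2=4, (1-4)^2=9, (2-10)^2=64, (9-5)^2=16, (5-1)^2=16, (8-11)^2=9, (3-7)^2=16, (11-3)^2=64
sum(d^2) = 222.
Step 3: rho = 1 - 6*222 / (11*(11^2 - 1)) = 1 - 1332/1320 = -0.009091.
Step 4: Under H0, t = rho * sqrt((n-2)/(1-rho^2)) = -0.0273 ~ t(9).
Step 5: Two-sided p-value from the t-distribution with 9 df = 0.978837.
Step 6: alpha = 0.1. fail to reject H0.

rho = -0.0091, p = 0.978837, fail to reject H0 at alpha = 0.1.


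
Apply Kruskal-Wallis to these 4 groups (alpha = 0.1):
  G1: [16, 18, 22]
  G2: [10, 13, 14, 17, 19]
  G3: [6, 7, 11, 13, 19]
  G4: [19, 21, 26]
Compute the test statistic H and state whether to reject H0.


Step 1: Combine all N = 16 observations and assign midranks.
sorted (value, group, rank): (6,G3,1), (7,G3,2), (10,G2,3), (11,G3,4), (13,G2,5.5), (13,G3,5.5), (14,G2,7), (16,G1,8), (17,G2,9), (18,G1,10), (19,G2,12), (19,G3,12), (19,G4,12), (21,G4,14), (22,G1,15), (26,G4,16)
Step 2: Sum ranks within each group.
R_1 = 33 (n_1 = 3)
R_2 = 36.5 (n_2 = 5)
R_3 = 24.5 (n_3 = 5)
R_4 = 42 (n_4 = 3)
Step 3: H = 12/(N(N+1)) * sum(R_i^2/n_i) - 3(N+1)
     = 12/(16*17) * (33^2/3 + 36.5^2/5 + 24.5^2/5 + 42^2/3) - 3*17
     = 0.044118 * 1337.5 - 51
     = 8.007353.
Step 4: Ties present; correction factor C = 1 - 30/(16^3 - 16) = 0.992647. Corrected H = 8.007353 / 0.992647 = 8.066667.
Step 5: Under H0, H ~ chi^2(3); p-value = 0.044654.
Step 6: alpha = 0.1. reject H0.

H = 8.0667, df = 3, p = 0.044654, reject H0.


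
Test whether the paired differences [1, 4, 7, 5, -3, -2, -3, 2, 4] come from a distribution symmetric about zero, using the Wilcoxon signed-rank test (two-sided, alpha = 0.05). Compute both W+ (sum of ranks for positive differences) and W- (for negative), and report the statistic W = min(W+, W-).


Step 1: Drop any zero differences (none here) and take |d_i|.
|d| = [1, 4, 7, 5, 3, 2, 3, 2, 4]
Step 2: Midrank |d_i| (ties get averaged ranks).
ranks: |1|->1, |4|->6.5, |7|->9, |5|->8, |3|->4.5, |2|->2.5, |3|->4.5, |2|->2.5, |4|->6.5
Step 3: Attach original signs; sum ranks with positive sign and with negative sign.
W+ = 1 + 6.5 + 9 + 8 + 2.5 + 6.5 = 33.5
W- = 4.5 + 2.5 + 4.5 = 11.5
(Check: W+ + W- = 45 should equal n(n+1)/2 = 45.)
Step 4: Test statistic W = min(W+, W-) = 11.5.
Step 5: Ties in |d|, so use the tie-corrected normal approximation.
        E[W] = n(n+1)/4 = 9*10/4 = 22.5.
        Tie groups: |d|=2 (t=2), |d|=3 (t=2), |d|=4 (t=2); sum(t^3 - t) = 18.
        Var[W] = n(n+1)(2n+1)/24 - sum(t^3-t)/48 = 1710/24 - 18/48 = 70.875.
        z = (W - E[W]) / sqrt(Var[W]) = (11.5 - 22.5) / 8.4187 = -1.3066.
        Two-sided p = 2*Phi(z) = 0.191345.
Step 6: alpha = 0.05. fail to reject H0.

W+ = 33.5, W- = 11.5, W = min = 11.5, p = 0.191345, fail to reject H0.


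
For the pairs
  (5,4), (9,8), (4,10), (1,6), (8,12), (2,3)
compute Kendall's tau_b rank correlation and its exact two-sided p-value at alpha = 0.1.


Step 1: Enumerate the 15 unordered pairs (i,j) with i<j and classify each by sign(x_j-x_i) * sign(y_j-y_i).
  (1,2):dx=+4,dy=+4->C; (1,3):dx=-1,dy=+6->D; (1,4):dx=-4,dy=+2->D; (1,5):dx=+3,dy=+8->C
  (1,6):dx=-3,dy=-1->C; (2,3):dx=-5,dy=+2->D; (2,4):dx=-8,dy=-2->C; (2,5):dx=-1,dy=+4->D
  (2,6):dx=-7,dy=-5->C; (3,4):dx=-3,dy=-4->C; (3,5):dx=+4,dy=+2->C; (3,6):dx=-2,dy=-7->C
  (4,5):dx=+7,dy=+6->C; (4,6):dx=+1,dy=-3->D; (5,6):dx=-6,dy=-9->C
Step 2: C = 10, D = 5, total pairs = 15.
Step 3: tau = (C - D)/(n(n-1)/2) = (10 - 5)/15 = 0.333333.
Step 4: Exact two-sided p-value (enumerate n! = 720 permutations of y under H0): p = 0.469444.
Step 5: alpha = 0.1. fail to reject H0.

tau_b = 0.3333 (C=10, D=5), p = 0.469444, fail to reject H0.


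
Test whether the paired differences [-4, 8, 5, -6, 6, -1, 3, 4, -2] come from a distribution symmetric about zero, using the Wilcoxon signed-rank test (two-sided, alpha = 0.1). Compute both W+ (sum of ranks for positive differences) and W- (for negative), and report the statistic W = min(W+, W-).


Step 1: Drop any zero differences (none here) and take |d_i|.
|d| = [4, 8, 5, 6, 6, 1, 3, 4, 2]
Step 2: Midrank |d_i| (ties get averaged ranks).
ranks: |4|->4.5, |8|->9, |5|->6, |6|->7.5, |6|->7.5, |1|->1, |3|->3, |4|->4.5, |2|->2
Step 3: Attach original signs; sum ranks with positive sign and with negative sign.
W+ = 9 + 6 + 7.5 + 3 + 4.5 = 30
W- = 4.5 + 7.5 + 1 + 2 = 15
(Check: W+ + W- = 45 should equal n(n+1)/2 = 45.)
Step 4: Test statistic W = min(W+, W-) = 15.
Step 5: Ties in |d|, so use the tie-corrected normal approximation.
        E[W] = n(n+1)/4 = 9*10/4 = 22.5.
        Tie groups: |d|=4 (t=2), |d|=6 (t=2); sum(t^3 - t) = 12.
        Var[W] = n(n+1)(2n+1)/24 - sum(t^3-t)/48 = 1710/24 - 12/48 = 71.
        z = (W - E[W]) / sqrt(Var[W]) = (15 - 22.5) / 8.4261 = -0.8901.
        Two-sided p = 2*Phi(z) = 0.373420.
Step 6: alpha = 0.1. fail to reject H0.

W+ = 30, W- = 15, W = min = 15, p = 0.373420, fail to reject H0.


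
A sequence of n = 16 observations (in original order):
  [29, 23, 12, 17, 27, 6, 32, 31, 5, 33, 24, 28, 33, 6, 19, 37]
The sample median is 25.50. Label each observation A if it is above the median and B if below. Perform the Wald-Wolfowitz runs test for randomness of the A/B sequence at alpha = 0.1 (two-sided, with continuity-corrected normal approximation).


Step 1: Compute median = 25.50; label A = above, B = below.
Labels in order: ABBBABAABABAABBA  (n_A = 8, n_B = 8)
Step 2: Count runs R = 11.
Step 3: Under H0 (random ordering), E[R] = 2*n_A*n_B/(n_A+n_B) + 1 = 2*8*8/16 + 1 = 9.0000.
        Var[R] = 2*n_A*n_B*(2*n_A*n_B - n_A - n_B) / ((n_A+n_B)^2 * (n_A+n_B-1)) = 14336/3840 = 3.7333.
        SD[R] = 1.9322.
Step 4: Continuity-corrected z = (R - 0.5 - E[R]) / SD[R] = (11 - 0.5 - 9.0000) / 1.9322 = 0.7763.
Step 5: Two-sided p-value via normal approximation = 2*(1 - Phi(|z|)) = 0.437558.
Step 6: alpha = 0.1. fail to reject H0.

R = 11, z = 0.7763, p = 0.437558, fail to reject H0.


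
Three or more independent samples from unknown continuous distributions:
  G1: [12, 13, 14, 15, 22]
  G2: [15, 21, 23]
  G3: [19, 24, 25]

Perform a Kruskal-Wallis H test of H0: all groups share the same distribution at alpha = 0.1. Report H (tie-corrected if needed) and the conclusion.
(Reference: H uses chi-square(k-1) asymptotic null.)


Step 1: Combine all N = 11 observations and assign midranks.
sorted (value, group, rank): (12,G1,1), (13,G1,2), (14,G1,3), (15,G1,4.5), (15,G2,4.5), (19,G3,6), (21,G2,7), (22,G1,8), (23,G2,9), (24,G3,10), (25,G3,11)
Step 2: Sum ranks within each group.
R_1 = 18.5 (n_1 = 5)
R_2 = 20.5 (n_2 = 3)
R_3 = 27 (n_3 = 3)
Step 3: H = 12/(N(N+1)) * sum(R_i^2/n_i) - 3(N+1)
     = 12/(11*12) * (18.5^2/5 + 20.5^2/3 + 27^2/3) - 3*12
     = 0.090909 * 451.533 - 36
     = 5.048485.
Step 4: Ties present; correction factor C = 1 - 6/(11^3 - 11) = 0.995455. Corrected H = 5.048485 / 0.995455 = 5.071537.
Step 5: Under H0, H ~ chi^2(2); p-value = 0.079201.
Step 6: alpha = 0.1. reject H0.

H = 5.0715, df = 2, p = 0.079201, reject H0.


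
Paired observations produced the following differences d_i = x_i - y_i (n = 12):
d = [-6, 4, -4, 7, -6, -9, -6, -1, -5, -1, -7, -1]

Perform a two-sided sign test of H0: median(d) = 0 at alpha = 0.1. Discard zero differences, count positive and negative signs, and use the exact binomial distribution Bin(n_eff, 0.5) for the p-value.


Step 1: Discard zero differences. Original n = 12; n_eff = number of nonzero differences = 12.
Nonzero differences (with sign): -6, +4, -4, +7, -6, -9, -6, -1, -5, -1, -7, -1
Step 2: Count signs: positive = 2, negative = 10.
Step 3: Under H0: P(positive) = 0.5, so the number of positives S ~ Bin(12, 0.5).
Step 4: Two-sided exact p-value = sum of Bin(12,0.5) probabilities at or below the observed probability = 0.038574.
Step 5: alpha = 0.1. reject H0.

n_eff = 12, pos = 2, neg = 10, p = 0.038574, reject H0.


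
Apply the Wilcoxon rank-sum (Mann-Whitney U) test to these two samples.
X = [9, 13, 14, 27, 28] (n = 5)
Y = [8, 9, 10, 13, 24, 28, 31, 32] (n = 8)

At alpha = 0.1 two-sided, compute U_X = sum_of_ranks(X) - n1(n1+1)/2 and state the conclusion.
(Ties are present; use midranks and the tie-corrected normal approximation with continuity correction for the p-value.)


Step 1: Combine and sort all 13 observations; assign midranks.
sorted (value, group): (8,Y), (9,X), (9,Y), (10,Y), (13,X), (13,Y), (14,X), (24,Y), (27,X), (28,X), (28,Y), (31,Y), (32,Y)
ranks: 8->1, 9->2.5, 9->2.5, 10->4, 13->5.5, 13->5.5, 14->7, 24->8, 27->9, 28->10.5, 28->10.5, 31->12, 32->13
Step 2: Rank sum for X: R1 = 2.5 + 5.5 + 7 + 9 + 10.5 = 34.5.
Step 3: U_X = R1 - n1(n1+1)/2 = 34.5 - 5*6/2 = 34.5 - 15 = 19.5.
       U_Y = n1*n2 - U_X = 40 - 19.5 = 20.5.
Step 4: Ties are present, so use the tie-corrected normal approximation (with continuity correction) for the p-value.
Step 5: p-value = 1.000000; compare to alpha = 0.1. fail to reject H0.

U_X = 19.5, p = 1.000000, fail to reject H0 at alpha = 0.1.


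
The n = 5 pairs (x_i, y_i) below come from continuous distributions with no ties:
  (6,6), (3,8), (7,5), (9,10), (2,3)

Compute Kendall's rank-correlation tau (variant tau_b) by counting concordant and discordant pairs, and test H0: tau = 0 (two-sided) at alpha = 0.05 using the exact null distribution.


Step 1: Enumerate the 10 unordered pairs (i,j) with i<j and classify each by sign(x_j-x_i) * sign(y_j-y_i).
  (1,2):dx=-3,dy=+2->D; (1,3):dx=+1,dy=-1->D; (1,4):dx=+3,dy=+4->C; (1,5):dx=-4,dy=-3->C
  (2,3):dx=+4,dy=-3->D; (2,4):dx=+6,dy=+2->C; (2,5):dx=-1,dy=-5->C; (3,4):dx=+2,dy=+5->C
  (3,5):dx=-5,dy=-2->C; (4,5):dx=-7,dy=-7->C
Step 2: C = 7, D = 3, total pairs = 10.
Step 3: tau = (C - D)/(n(n-1)/2) = (7 - 3)/10 = 0.400000.
Step 4: Exact two-sided p-value (enumerate n! = 120 permutations of y under H0): p = 0.483333.
Step 5: alpha = 0.05. fail to reject H0.

tau_b = 0.4000 (C=7, D=3), p = 0.483333, fail to reject H0.


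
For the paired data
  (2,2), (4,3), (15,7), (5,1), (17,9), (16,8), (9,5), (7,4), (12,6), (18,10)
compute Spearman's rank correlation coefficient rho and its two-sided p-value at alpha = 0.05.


Step 1: Rank x and y separately (midranks; no ties here).
rank(x): 2->1, 4->2, 15->7, 5->3, 17->9, 16->8, 9->5, 7->4, 12->6, 18->10
rank(y): 2->2, 3->3, 7->7, 1->1, 9->9, 8->8, 5->5, 4->4, 6->6, 10->10
Step 2: d_i = R_x(i) - R_y(i); compute d_i^2.
  (1-2)^2=1, (2-3)^2=1, (7-7)^2=0, (3-1)^2=4, (9-9)^2=0, (8-8)^2=0, (5-5)^2=0, (4-4)^2=0, (6-6)^2=0, (10-10)^2=0
sum(d^2) = 6.
Step 3: rho = 1 - 6*6 / (10*(10^2 - 1)) = 1 - 36/990 = 0.963636.
Step 4: Under H0, t = rho * sqrt((n-2)/(1-rho^2)) = 10.1999 ~ t(8).
Step 5: Two-sided p-value from the t-distribution with 8 df = 0.000007.
Step 6: alpha = 0.05. reject H0.

rho = 0.9636, p = 0.000007, reject H0 at alpha = 0.05.


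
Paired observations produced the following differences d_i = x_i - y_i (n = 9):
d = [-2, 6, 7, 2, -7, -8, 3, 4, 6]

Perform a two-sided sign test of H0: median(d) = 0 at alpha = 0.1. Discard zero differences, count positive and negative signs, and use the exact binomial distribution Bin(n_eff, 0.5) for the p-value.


Step 1: Discard zero differences. Original n = 9; n_eff = number of nonzero differences = 9.
Nonzero differences (with sign): -2, +6, +7, +2, -7, -8, +3, +4, +6
Step 2: Count signs: positive = 6, negative = 3.
Step 3: Under H0: P(positive) = 0.5, so the number of positives S ~ Bin(9, 0.5).
Step 4: Two-sided exact p-value = sum of Bin(9,0.5) probabilities at or below the observed probability = 0.507812.
Step 5: alpha = 0.1. fail to reject H0.

n_eff = 9, pos = 6, neg = 3, p = 0.507812, fail to reject H0.


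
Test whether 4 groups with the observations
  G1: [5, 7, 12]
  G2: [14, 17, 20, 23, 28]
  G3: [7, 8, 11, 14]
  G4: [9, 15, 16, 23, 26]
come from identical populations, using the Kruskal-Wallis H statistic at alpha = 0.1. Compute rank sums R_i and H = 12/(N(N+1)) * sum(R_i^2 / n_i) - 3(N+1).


Step 1: Combine all N = 17 observations and assign midranks.
sorted (value, group, rank): (5,G1,1), (7,G1,2.5), (7,G3,2.5), (8,G3,4), (9,G4,5), (11,G3,6), (12,G1,7), (14,G2,8.5), (14,G3,8.5), (15,G4,10), (16,G4,11), (17,G2,12), (20,G2,13), (23,G2,14.5), (23,G4,14.5), (26,G4,16), (28,G2,17)
Step 2: Sum ranks within each group.
R_1 = 10.5 (n_1 = 3)
R_2 = 65 (n_2 = 5)
R_3 = 21 (n_3 = 4)
R_4 = 56.5 (n_4 = 5)
Step 3: H = 12/(N(N+1)) * sum(R_i^2/n_i) - 3(N+1)
     = 12/(17*18) * (10.5^2/3 + 65^2/5 + 21^2/4 + 56.5^2/5) - 3*18
     = 0.039216 * 1630.45 - 54
     = 9.939216.
Step 4: Ties present; correction factor C = 1 - 18/(17^3 - 17) = 0.996324. Corrected H = 9.939216 / 0.996324 = 9.975892.
Step 5: Under H0, H ~ chi^2(3); p-value = 0.018772.
Step 6: alpha = 0.1. reject H0.

H = 9.9759, df = 3, p = 0.018772, reject H0.


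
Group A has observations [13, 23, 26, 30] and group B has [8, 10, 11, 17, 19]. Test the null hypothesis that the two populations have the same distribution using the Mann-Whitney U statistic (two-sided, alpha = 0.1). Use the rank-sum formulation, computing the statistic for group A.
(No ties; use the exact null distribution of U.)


Step 1: Combine and sort all 9 observations; assign midranks.
sorted (value, group): (8,Y), (10,Y), (11,Y), (13,X), (17,Y), (19,Y), (23,X), (26,X), (30,X)
ranks: 8->1, 10->2, 11->3, 13->4, 17->5, 19->6, 23->7, 26->8, 30->9
Step 2: Rank sum for X: R1 = 4 + 7 + 8 + 9 = 28.
Step 3: U_X = R1 - n1(n1+1)/2 = 28 - 4*5/2 = 28 - 10 = 18.
       U_Y = n1*n2 - U_X = 20 - 18 = 2.
Step 4: No ties, so the exact null distribution of U (based on enumerating the C(9,4) = 126 equally likely rank assignments) gives the two-sided p-value.
Step 5: p-value = 0.063492; compare to alpha = 0.1. reject H0.

U_X = 18, p = 0.063492, reject H0 at alpha = 0.1.


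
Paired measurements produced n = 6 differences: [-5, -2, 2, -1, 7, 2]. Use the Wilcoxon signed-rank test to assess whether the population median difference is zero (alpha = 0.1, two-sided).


Step 1: Drop any zero differences (none here) and take |d_i|.
|d| = [5, 2, 2, 1, 7, 2]
Step 2: Midrank |d_i| (ties get averaged ranks).
ranks: |5|->5, |2|->3, |2|->3, |1|->1, |7|->6, |2|->3
Step 3: Attach original signs; sum ranks with positive sign and with negative sign.
W+ = 3 + 6 + 3 = 12
W- = 5 + 3 + 1 = 9
(Check: W+ + W- = 21 should equal n(n+1)/2 = 21.)
Step 4: Test statistic W = min(W+, W-) = 9.
Step 5: Ties in |d|, so use the tie-corrected normal approximation.
        E[W] = n(n+1)/4 = 6*7/4 = 10.5.
        Tie groups: |d|=2 (t=3); sum(t^3 - t) = 24.
        Var[W] = n(n+1)(2n+1)/24 - sum(t^3-t)/48 = 546/24 - 24/48 = 22.25.
        z = (W - E[W]) / sqrt(Var[W]) = (9 - 10.5) / 4.7170 = -0.3180.
        Two-sided p = 2*Phi(z) = 0.750485.
Step 6: alpha = 0.1. fail to reject H0.

W+ = 12, W- = 9, W = min = 9, p = 0.750485, fail to reject H0.


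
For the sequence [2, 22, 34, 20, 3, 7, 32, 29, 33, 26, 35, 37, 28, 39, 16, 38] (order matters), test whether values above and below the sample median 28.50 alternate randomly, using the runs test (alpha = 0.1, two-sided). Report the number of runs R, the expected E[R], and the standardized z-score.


Step 1: Compute median = 28.50; label A = above, B = below.
Labels in order: BBABBBAAABAABABA  (n_A = 8, n_B = 8)
Step 2: Count runs R = 10.
Step 3: Under H0 (random ordering), E[R] = 2*n_A*n_B/(n_A+n_B) + 1 = 2*8*8/16 + 1 = 9.0000.
        Var[R] = 2*n_A*n_B*(2*n_A*n_B - n_A - n_B) / ((n_A+n_B)^2 * (n_A+n_B-1)) = 14336/3840 = 3.7333.
        SD[R] = 1.9322.
Step 4: Continuity-corrected z = (R - 0.5 - E[R]) / SD[R] = (10 - 0.5 - 9.0000) / 1.9322 = 0.2588.
Step 5: Two-sided p-value via normal approximation = 2*(1 - Phi(|z|)) = 0.795809.
Step 6: alpha = 0.1. fail to reject H0.

R = 10, z = 0.2588, p = 0.795809, fail to reject H0.


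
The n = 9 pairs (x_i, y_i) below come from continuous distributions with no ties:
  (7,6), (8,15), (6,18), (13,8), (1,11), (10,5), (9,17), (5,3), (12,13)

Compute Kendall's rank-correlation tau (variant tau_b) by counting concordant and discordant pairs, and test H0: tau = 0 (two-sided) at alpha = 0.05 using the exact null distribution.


Step 1: Enumerate the 36 unordered pairs (i,j) with i<j and classify each by sign(x_j-x_i) * sign(y_j-y_i).
  (1,2):dx=+1,dy=+9->C; (1,3):dx=-1,dy=+12->D; (1,4):dx=+6,dy=+2->C; (1,5):dx=-6,dy=+5->D
  (1,6):dx=+3,dy=-1->D; (1,7):dx=+2,dy=+11->C; (1,8):dx=-2,dy=-3->C; (1,9):dx=+5,dy=+7->C
  (2,3):dx=-2,dy=+3->D; (2,4):dx=+5,dy=-7->D; (2,5):dx=-7,dy=-4->C; (2,6):dx=+2,dy=-10->D
  (2,7):dx=+1,dy=+2->C; (2,8):dx=-3,dy=-12->C; (2,9):dx=+4,dy=-2->D; (3,4):dx=+7,dy=-10->D
  (3,5):dx=-5,dy=-7->C; (3,6):dx=+4,dy=-13->D; (3,7):dx=+3,dy=-1->D; (3,8):dx=-1,dy=-15->C
  (3,9):dx=+6,dy=-5->D; (4,5):dx=-12,dy=+3->D; (4,6):dx=-3,dy=-3->C; (4,7):dx=-4,dy=+9->D
  (4,8):dx=-8,dy=-5->C; (4,9):dx=-1,dy=+5->D; (5,6):dx=+9,dy=-6->D; (5,7):dx=+8,dy=+6->C
  (5,8):dx=+4,dy=-8->D; (5,9):dx=+11,dy=+2->C; (6,7):dx=-1,dy=+12->D; (6,8):dx=-5,dy=-2->C
  (6,9):dx=+2,dy=+8->C; (7,8):dx=-4,dy=-14->C; (7,9):dx=+3,dy=-4->D; (8,9):dx=+7,dy=+10->C
Step 2: C = 18, D = 18, total pairs = 36.
Step 3: tau = (C - D)/(n(n-1)/2) = (18 - 18)/36 = 0.000000.
Step 4: Exact two-sided p-value (enumerate n! = 362880 permutations of y under H0): p = 1.000000.
Step 5: alpha = 0.05. fail to reject H0.

tau_b = 0.0000 (C=18, D=18), p = 1.000000, fail to reject H0.


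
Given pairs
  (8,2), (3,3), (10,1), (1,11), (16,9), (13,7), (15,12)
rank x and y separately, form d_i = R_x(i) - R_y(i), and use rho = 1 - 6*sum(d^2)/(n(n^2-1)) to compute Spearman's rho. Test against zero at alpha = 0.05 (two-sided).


Step 1: Rank x and y separately (midranks; no ties here).
rank(x): 8->3, 3->2, 10->4, 1->1, 16->7, 13->5, 15->6
rank(y): 2->2, 3->3, 1->1, 11->6, 9->5, 7->4, 12->7
Step 2: d_i = R_x(i) - R_y(i); compute d_i^2.
  (3-2)^2=1, (2-3)^2=1, (4-1)^2=9, (1-6)^2=25, (7-5)^2=4, (5-4)^2=1, (6-7)^2=1
sum(d^2) = 42.
Step 3: rho = 1 - 6*42 / (7*(7^2 - 1)) = 1 - 252/336 = 0.250000.
Step 4: Under H0, t = rho * sqrt((n-2)/(1-rho^2)) = 0.5774 ~ t(5).
Step 5: Two-sided p-value from the t-distribution with 5 df = 0.588724.
Step 6: alpha = 0.05. fail to reject H0.

rho = 0.2500, p = 0.588724, fail to reject H0 at alpha = 0.05.


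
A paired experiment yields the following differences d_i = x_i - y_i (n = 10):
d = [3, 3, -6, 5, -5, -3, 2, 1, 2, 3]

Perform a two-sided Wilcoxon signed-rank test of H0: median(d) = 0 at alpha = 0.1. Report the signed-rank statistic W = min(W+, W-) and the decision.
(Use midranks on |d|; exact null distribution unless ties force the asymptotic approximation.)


Step 1: Drop any zero differences (none here) and take |d_i|.
|d| = [3, 3, 6, 5, 5, 3, 2, 1, 2, 3]
Step 2: Midrank |d_i| (ties get averaged ranks).
ranks: |3|->5.5, |3|->5.5, |6|->10, |5|->8.5, |5|->8.5, |3|->5.5, |2|->2.5, |1|->1, |2|->2.5, |3|->5.5
Step 3: Attach original signs; sum ranks with positive sign and with negative sign.
W+ = 5.5 + 5.5 + 8.5 + 2.5 + 1 + 2.5 + 5.5 = 31
W- = 10 + 8.5 + 5.5 = 24
(Check: W+ + W- = 55 should equal n(n+1)/2 = 55.)
Step 4: Test statistic W = min(W+, W-) = 24.
Step 5: Ties in |d|, so use the tie-corrected normal approximation.
        E[W] = n(n+1)/4 = 10*11/4 = 27.5.
        Tie groups: |d|=2 (t=2), |d|=3 (t=4), |d|=5 (t=2); sum(t^3 - t) = 72.
        Var[W] = n(n+1)(2n+1)/24 - sum(t^3-t)/48 = 2310/24 - 72/48 = 94.75.
        z = (W - E[W]) / sqrt(Var[W]) = (24 - 27.5) / 9.7340 = -0.3596.
        Two-sided p = 2*Phi(z) = 0.719172.
Step 6: alpha = 0.1. fail to reject H0.

W+ = 31, W- = 24, W = min = 24, p = 0.719172, fail to reject H0.


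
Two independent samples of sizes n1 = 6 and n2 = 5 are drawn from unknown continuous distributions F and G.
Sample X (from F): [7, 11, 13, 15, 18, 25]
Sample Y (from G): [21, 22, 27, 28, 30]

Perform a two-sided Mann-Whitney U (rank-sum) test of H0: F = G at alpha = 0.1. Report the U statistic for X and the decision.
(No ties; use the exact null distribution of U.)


Step 1: Combine and sort all 11 observations; assign midranks.
sorted (value, group): (7,X), (11,X), (13,X), (15,X), (18,X), (21,Y), (22,Y), (25,X), (27,Y), (28,Y), (30,Y)
ranks: 7->1, 11->2, 13->3, 15->4, 18->5, 21->6, 22->7, 25->8, 27->9, 28->10, 30->11
Step 2: Rank sum for X: R1 = 1 + 2 + 3 + 4 + 5 + 8 = 23.
Step 3: U_X = R1 - n1(n1+1)/2 = 23 - 6*7/2 = 23 - 21 = 2.
       U_Y = n1*n2 - U_X = 30 - 2 = 28.
Step 4: No ties, so the exact null distribution of U (based on enumerating the C(11,6) = 462 equally likely rank assignments) gives the two-sided p-value.
Step 5: p-value = 0.017316; compare to alpha = 0.1. reject H0.

U_X = 2, p = 0.017316, reject H0 at alpha = 0.1.


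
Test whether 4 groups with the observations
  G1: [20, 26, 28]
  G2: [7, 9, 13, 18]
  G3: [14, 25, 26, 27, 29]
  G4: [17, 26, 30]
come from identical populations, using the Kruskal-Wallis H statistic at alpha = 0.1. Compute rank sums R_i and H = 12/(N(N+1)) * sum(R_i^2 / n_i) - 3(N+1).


Step 1: Combine all N = 15 observations and assign midranks.
sorted (value, group, rank): (7,G2,1), (9,G2,2), (13,G2,3), (14,G3,4), (17,G4,5), (18,G2,6), (20,G1,7), (25,G3,8), (26,G1,10), (26,G3,10), (26,G4,10), (27,G3,12), (28,G1,13), (29,G3,14), (30,G4,15)
Step 2: Sum ranks within each group.
R_1 = 30 (n_1 = 3)
R_2 = 12 (n_2 = 4)
R_3 = 48 (n_3 = 5)
R_4 = 30 (n_4 = 3)
Step 3: H = 12/(N(N+1)) * sum(R_i^2/n_i) - 3(N+1)
     = 12/(15*16) * (30^2/3 + 12^2/4 + 48^2/5 + 30^2/3) - 3*16
     = 0.050000 * 1096.8 - 48
     = 6.840000.
Step 4: Ties present; correction factor C = 1 - 24/(15^3 - 15) = 0.992857. Corrected H = 6.840000 / 0.992857 = 6.889209.
Step 5: Under H0, H ~ chi^2(3); p-value = 0.075514.
Step 6: alpha = 0.1. reject H0.

H = 6.8892, df = 3, p = 0.075514, reject H0.


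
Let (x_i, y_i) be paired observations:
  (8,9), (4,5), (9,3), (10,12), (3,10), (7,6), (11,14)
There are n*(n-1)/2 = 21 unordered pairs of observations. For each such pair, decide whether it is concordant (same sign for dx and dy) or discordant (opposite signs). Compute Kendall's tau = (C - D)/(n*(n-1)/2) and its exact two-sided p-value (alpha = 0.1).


Step 1: Enumerate the 21 unordered pairs (i,j) with i<j and classify each by sign(x_j-x_i) * sign(y_j-y_i).
  (1,2):dx=-4,dy=-4->C; (1,3):dx=+1,dy=-6->D; (1,4):dx=+2,dy=+3->C; (1,5):dx=-5,dy=+1->D
  (1,6):dx=-1,dy=-3->C; (1,7):dx=+3,dy=+5->C; (2,3):dx=+5,dy=-2->D; (2,4):dx=+6,dy=+7->C
  (2,5):dx=-1,dy=+5->D; (2,6):dx=+3,dy=+1->C; (2,7):dx=+7,dy=+9->C; (3,4):dx=+1,dy=+9->C
  (3,5):dx=-6,dy=+7->D; (3,6):dx=-2,dy=+3->D; (3,7):dx=+2,dy=+11->C; (4,5):dx=-7,dy=-2->C
  (4,6):dx=-3,dy=-6->C; (4,7):dx=+1,dy=+2->C; (5,6):dx=+4,dy=-4->D; (5,7):dx=+8,dy=+4->C
  (6,7):dx=+4,dy=+8->C
Step 2: C = 14, D = 7, total pairs = 21.
Step 3: tau = (C - D)/(n(n-1)/2) = (14 - 7)/21 = 0.333333.
Step 4: Exact two-sided p-value (enumerate n! = 5040 permutations of y under H0): p = 0.381349.
Step 5: alpha = 0.1. fail to reject H0.

tau_b = 0.3333 (C=14, D=7), p = 0.381349, fail to reject H0.


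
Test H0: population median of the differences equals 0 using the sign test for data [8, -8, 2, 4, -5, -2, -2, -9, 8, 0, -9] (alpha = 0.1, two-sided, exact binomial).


Step 1: Discard zero differences. Original n = 11; n_eff = number of nonzero differences = 10.
Nonzero differences (with sign): +8, -8, +2, +4, -5, -2, -2, -9, +8, -9
Step 2: Count signs: positive = 4, negative = 6.
Step 3: Under H0: P(positive) = 0.5, so the number of positives S ~ Bin(10, 0.5).
Step 4: Two-sided exact p-value = sum of Bin(10,0.5) probabilities at or below the observed probability = 0.753906.
Step 5: alpha = 0.1. fail to reject H0.

n_eff = 10, pos = 4, neg = 6, p = 0.753906, fail to reject H0.


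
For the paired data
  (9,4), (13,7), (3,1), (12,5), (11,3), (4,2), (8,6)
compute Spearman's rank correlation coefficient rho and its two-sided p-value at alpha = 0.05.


Step 1: Rank x and y separately (midranks; no ties here).
rank(x): 9->4, 13->7, 3->1, 12->6, 11->5, 4->2, 8->3
rank(y): 4->4, 7->7, 1->1, 5->5, 3->3, 2->2, 6->6
Step 2: d_i = R_x(i) - R_y(i); compute d_i^2.
  (4-4)^2=0, (7-7)^2=0, (1-1)^2=0, (6-5)^2=1, (5-3)^2=4, (2-2)^2=0, (3-6)^2=9
sum(d^2) = 14.
Step 3: rho = 1 - 6*14 / (7*(7^2 - 1)) = 1 - 84/336 = 0.750000.
Step 4: Under H0, t = rho * sqrt((n-2)/(1-rho^2)) = 2.5355 ~ t(5).
Step 5: Two-sided p-value from the t-distribution with 5 df = 0.052181.
Step 6: alpha = 0.05. fail to reject H0.

rho = 0.7500, p = 0.052181, fail to reject H0 at alpha = 0.05.


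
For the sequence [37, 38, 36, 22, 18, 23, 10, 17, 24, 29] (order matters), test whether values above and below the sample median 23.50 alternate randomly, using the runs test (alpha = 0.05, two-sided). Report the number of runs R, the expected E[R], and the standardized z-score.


Step 1: Compute median = 23.50; label A = above, B = below.
Labels in order: AAABBBBBAA  (n_A = 5, n_B = 5)
Step 2: Count runs R = 3.
Step 3: Under H0 (random ordering), E[R] = 2*n_A*n_B/(n_A+n_B) + 1 = 2*5*5/10 + 1 = 6.0000.
        Var[R] = 2*n_A*n_B*(2*n_A*n_B - n_A - n_B) / ((n_A+n_B)^2 * (n_A+n_B-1)) = 2000/900 = 2.2222.
        SD[R] = 1.4907.
Step 4: Continuity-corrected z = (R + 0.5 - E[R]) / SD[R] = (3 + 0.5 - 6.0000) / 1.4907 = -1.6771.
Step 5: Two-sided p-value via normal approximation = 2*(1 - Phi(|z|)) = 0.093533.
Step 6: alpha = 0.05. fail to reject H0.

R = 3, z = -1.6771, p = 0.093533, fail to reject H0.


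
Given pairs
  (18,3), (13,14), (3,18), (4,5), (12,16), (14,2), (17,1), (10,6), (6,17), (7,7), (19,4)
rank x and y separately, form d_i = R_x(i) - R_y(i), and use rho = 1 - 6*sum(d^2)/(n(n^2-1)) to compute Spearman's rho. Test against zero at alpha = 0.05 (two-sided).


Step 1: Rank x and y separately (midranks; no ties here).
rank(x): 18->10, 13->7, 3->1, 4->2, 12->6, 14->8, 17->9, 10->5, 6->3, 7->4, 19->11
rank(y): 3->3, 14->8, 18->11, 5->5, 16->9, 2->2, 1->1, 6->6, 17->10, 7->7, 4->4
Step 2: d_i = R_x(i) - R_y(i); compute d_i^2.
  (10-3)^2=49, (7-8)^2=1, (1-11)^2=100, (2-5)^2=9, (6-9)^2=9, (8-2)^2=36, (9-1)^2=64, (5-6)^2=1, (3-10)^2=49, (4-7)^2=9, (11-4)^2=49
sum(d^2) = 376.
Step 3: rho = 1 - 6*376 / (11*(11^2 - 1)) = 1 - 2256/1320 = -0.709091.
Step 4: Under H0, t = rho * sqrt((n-2)/(1-rho^2)) = -3.0169 ~ t(9).
Step 5: Two-sided p-value from the t-distribution with 9 df = 0.014552.
Step 6: alpha = 0.05. reject H0.

rho = -0.7091, p = 0.014552, reject H0 at alpha = 0.05.


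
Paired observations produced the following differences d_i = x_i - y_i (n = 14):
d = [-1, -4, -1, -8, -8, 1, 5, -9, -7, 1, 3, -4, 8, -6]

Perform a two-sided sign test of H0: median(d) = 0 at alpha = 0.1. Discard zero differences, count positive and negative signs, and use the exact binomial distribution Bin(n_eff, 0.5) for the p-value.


Step 1: Discard zero differences. Original n = 14; n_eff = number of nonzero differences = 14.
Nonzero differences (with sign): -1, -4, -1, -8, -8, +1, +5, -9, -7, +1, +3, -4, +8, -6
Step 2: Count signs: positive = 5, negative = 9.
Step 3: Under H0: P(positive) = 0.5, so the number of positives S ~ Bin(14, 0.5).
Step 4: Two-sided exact p-value = sum of Bin(14,0.5) probabilities at or below the observed probability = 0.423950.
Step 5: alpha = 0.1. fail to reject H0.

n_eff = 14, pos = 5, neg = 9, p = 0.423950, fail to reject H0.
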